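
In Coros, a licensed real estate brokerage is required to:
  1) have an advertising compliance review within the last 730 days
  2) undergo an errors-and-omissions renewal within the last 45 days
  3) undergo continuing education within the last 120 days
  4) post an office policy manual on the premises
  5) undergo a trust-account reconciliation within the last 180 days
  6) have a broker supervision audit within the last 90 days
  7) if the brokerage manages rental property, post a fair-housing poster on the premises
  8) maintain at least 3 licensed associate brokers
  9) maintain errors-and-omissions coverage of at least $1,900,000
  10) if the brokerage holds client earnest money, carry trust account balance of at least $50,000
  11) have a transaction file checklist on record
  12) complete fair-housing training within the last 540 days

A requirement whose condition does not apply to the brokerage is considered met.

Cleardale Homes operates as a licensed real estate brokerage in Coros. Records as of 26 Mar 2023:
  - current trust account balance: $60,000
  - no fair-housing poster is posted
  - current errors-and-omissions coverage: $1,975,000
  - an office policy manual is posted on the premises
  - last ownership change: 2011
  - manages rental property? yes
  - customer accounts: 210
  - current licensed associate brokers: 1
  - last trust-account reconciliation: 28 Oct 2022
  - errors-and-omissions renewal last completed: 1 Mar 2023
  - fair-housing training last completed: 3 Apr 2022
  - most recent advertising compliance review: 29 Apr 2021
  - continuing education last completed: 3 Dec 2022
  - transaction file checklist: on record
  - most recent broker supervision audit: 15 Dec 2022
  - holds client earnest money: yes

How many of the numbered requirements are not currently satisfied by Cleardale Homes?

3

1. advertising compliance review 696 days ago vs limit 730 → met
2. errors-and-omissions renewal 25 days ago vs limit 45 → met
3. continuing education 113 days ago vs limit 120 → met
4. office policy manual present → met
5. trust-account reconciliation 149 days ago vs limit 180 → met
6. broker supervision audit 101 days ago vs limit 90 → not met
7. condition 'manages rental property' holds; fair-housing poster absent → not met
8. licensed associate brokers 1 < 3 → not met
9. errors-and-omissions coverage $1,975,000 ≥ $1,900,000 → met
10. condition 'holds client earnest money' holds; trust account balance $60,000 ≥ $50,000 → met
11. transaction file checklist present → met
12. fair-housing training 357 days ago vs limit 540 → met
Not met: 3 of 12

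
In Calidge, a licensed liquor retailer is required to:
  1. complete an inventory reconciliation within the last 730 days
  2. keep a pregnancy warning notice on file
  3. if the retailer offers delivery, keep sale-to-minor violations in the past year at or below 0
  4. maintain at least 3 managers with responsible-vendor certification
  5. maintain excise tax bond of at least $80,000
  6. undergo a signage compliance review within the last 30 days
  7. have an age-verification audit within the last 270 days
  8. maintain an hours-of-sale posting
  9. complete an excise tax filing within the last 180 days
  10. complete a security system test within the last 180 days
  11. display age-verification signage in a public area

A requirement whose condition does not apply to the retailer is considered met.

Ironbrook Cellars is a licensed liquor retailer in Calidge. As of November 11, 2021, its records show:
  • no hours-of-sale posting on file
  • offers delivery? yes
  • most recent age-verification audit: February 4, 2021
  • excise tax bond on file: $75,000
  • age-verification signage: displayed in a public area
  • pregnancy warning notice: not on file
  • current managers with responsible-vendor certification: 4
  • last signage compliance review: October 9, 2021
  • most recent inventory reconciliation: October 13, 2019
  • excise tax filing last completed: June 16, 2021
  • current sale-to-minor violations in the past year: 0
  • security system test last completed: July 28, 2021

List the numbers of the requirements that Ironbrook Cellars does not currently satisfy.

1. inventory reconciliation 760 days ago vs limit 730 → not met
2. pregnancy warning notice absent → not met
3. condition 'offers delivery' holds; sale-to-minor violations in the past year 0 ≤ 0 → met
4. managers with responsible-vendor certification 4 ≥ 3 → met
5. excise tax bond $75,000 < $80,000 → not met
6. signage compliance review 33 days ago vs limit 30 → not met
7. age-verification audit 280 days ago vs limit 270 → not met
8. hours-of-sale posting absent → not met
9. excise tax filing 148 days ago vs limit 180 → met
10. security system test 106 days ago vs limit 180 → met
11. age-verification signage present → met
Not met: 1, 2, 5, 6, 7, 8

1, 2, 5, 6, 7, 8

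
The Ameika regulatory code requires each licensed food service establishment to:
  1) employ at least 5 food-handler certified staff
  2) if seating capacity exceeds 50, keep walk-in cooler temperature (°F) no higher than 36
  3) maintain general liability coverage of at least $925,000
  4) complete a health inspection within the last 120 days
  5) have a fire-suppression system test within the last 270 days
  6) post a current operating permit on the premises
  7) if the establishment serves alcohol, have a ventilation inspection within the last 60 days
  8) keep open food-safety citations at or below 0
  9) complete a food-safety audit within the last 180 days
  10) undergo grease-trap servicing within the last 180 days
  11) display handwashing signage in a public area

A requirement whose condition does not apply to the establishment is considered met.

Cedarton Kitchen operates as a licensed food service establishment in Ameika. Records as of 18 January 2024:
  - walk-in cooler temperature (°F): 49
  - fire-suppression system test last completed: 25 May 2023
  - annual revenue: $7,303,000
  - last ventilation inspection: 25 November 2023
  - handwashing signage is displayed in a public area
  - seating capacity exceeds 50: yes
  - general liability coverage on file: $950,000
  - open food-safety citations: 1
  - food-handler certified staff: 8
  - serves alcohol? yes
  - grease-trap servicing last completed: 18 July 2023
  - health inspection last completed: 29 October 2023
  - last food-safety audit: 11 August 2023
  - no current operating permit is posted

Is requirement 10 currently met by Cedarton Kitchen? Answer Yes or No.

10. grease-trap servicing 184 days ago vs limit 180 → not met

No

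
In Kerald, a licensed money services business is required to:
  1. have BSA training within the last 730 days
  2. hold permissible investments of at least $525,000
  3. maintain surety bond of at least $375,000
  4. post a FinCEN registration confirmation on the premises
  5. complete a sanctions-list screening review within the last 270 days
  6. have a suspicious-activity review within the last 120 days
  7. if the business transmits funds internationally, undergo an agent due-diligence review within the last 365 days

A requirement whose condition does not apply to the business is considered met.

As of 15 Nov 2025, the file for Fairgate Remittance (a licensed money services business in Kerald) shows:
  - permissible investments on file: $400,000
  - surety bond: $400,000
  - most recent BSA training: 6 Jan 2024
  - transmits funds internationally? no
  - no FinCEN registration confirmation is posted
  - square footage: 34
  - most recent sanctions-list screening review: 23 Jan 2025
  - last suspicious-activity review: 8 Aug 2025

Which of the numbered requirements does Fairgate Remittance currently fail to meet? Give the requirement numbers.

2, 4, 5

1. BSA training 679 days ago vs limit 730 → met
2. permissible investments $400,000 < $525,000 → not met
3. surety bond $400,000 ≥ $375,000 → met
4. FinCEN registration confirmation absent → not met
5. sanctions-list screening review 296 days ago vs limit 270 → not met
6. suspicious-activity review 99 days ago vs limit 120 → met
7. condition 'transmits funds internationally' does not hold → requirement n/a → met
Not met: 2, 4, 5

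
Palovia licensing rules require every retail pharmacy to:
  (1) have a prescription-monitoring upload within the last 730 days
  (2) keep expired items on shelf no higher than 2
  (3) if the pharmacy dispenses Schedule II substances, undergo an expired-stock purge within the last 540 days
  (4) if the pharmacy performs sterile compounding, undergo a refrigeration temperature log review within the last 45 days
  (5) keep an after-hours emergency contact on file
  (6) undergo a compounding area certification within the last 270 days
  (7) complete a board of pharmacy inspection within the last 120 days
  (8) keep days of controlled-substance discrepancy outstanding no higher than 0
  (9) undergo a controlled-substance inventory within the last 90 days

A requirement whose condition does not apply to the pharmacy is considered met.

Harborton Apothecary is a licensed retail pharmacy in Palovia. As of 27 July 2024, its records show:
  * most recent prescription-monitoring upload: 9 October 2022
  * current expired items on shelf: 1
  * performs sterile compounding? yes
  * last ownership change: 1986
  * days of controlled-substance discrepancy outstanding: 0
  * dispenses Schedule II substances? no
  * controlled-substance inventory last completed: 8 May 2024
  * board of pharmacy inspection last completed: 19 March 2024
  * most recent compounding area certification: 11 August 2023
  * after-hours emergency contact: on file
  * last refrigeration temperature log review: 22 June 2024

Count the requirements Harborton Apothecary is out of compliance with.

1. prescription-monitoring upload 657 days ago vs limit 730 → met
2. expired items on shelf 1 ≤ 2 → met
3. condition 'dispenses Schedule II substances' does not hold → requirement n/a → met
4. condition 'performs sterile compounding' holds; refrigeration temperature log review 35 days ago vs limit 45 → met
5. after-hours emergency contact present → met
6. compounding area certification 351 days ago vs limit 270 → not met
7. board of pharmacy inspection 130 days ago vs limit 120 → not met
8. days of controlled-substance discrepancy outstanding 0 ≤ 0 → met
9. controlled-substance inventory 80 days ago vs limit 90 → met
Not met: 2 of 9

2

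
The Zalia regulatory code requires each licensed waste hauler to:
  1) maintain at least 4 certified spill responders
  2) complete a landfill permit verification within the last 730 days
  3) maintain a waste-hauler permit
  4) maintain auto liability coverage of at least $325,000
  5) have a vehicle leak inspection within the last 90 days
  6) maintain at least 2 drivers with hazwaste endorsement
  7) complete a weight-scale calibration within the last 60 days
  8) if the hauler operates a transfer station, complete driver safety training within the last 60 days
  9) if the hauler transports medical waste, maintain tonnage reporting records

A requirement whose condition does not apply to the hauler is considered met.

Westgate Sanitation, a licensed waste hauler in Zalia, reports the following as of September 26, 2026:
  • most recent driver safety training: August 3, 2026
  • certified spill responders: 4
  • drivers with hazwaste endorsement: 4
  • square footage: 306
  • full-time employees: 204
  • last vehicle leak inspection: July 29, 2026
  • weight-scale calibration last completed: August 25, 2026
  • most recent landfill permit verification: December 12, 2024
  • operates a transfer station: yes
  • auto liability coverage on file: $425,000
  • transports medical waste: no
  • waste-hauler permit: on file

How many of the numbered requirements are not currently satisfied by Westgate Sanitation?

1. certified spill responders 4 ≥ 4 → met
2. landfill permit verification 653 days ago vs limit 730 → met
3. waste-hauler permit present → met
4. auto liability coverage $425,000 ≥ $325,000 → met
5. vehicle leak inspection 59 days ago vs limit 90 → met
6. drivers with hazwaste endorsement 4 ≥ 2 → met
7. weight-scale calibration 32 days ago vs limit 60 → met
8. condition 'operates a transfer station' holds; driver safety training 54 days ago vs limit 60 → met
9. condition 'transports medical waste' does not hold → requirement n/a → met
Not met: 0 of 9

0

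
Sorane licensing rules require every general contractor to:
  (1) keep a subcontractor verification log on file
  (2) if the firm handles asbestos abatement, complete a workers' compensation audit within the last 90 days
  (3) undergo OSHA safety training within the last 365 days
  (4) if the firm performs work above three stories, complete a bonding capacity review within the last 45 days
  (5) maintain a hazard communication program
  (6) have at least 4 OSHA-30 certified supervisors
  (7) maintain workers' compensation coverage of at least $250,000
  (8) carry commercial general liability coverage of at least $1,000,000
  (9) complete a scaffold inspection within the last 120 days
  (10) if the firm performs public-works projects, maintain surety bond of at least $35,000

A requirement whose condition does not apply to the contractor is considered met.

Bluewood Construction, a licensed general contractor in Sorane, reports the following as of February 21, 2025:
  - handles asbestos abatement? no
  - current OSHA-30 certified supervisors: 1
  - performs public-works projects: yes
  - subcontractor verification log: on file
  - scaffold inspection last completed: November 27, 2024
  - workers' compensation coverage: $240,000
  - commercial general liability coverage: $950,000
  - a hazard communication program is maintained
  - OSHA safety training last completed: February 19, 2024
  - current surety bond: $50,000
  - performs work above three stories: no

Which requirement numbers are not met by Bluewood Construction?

1. subcontractor verification log present → met
2. condition 'handles asbestos abatement' does not hold → requirement n/a → met
3. OSHA safety training 368 days ago vs limit 365 → not met
4. condition 'performs work above three stories' does not hold → requirement n/a → met
5. hazard communication program present → met
6. OSHA-30 certified supervisors 1 < 4 → not met
7. workers' compensation coverage $240,000 < $250,000 → not met
8. commercial general liability coverage $950,000 < $1,000,000 → not met
9. scaffold inspection 86 days ago vs limit 120 → met
10. condition 'performs public-works projects' holds; surety bond $50,000 ≥ $35,000 → met
Not met: 3, 6, 7, 8

3, 6, 7, 8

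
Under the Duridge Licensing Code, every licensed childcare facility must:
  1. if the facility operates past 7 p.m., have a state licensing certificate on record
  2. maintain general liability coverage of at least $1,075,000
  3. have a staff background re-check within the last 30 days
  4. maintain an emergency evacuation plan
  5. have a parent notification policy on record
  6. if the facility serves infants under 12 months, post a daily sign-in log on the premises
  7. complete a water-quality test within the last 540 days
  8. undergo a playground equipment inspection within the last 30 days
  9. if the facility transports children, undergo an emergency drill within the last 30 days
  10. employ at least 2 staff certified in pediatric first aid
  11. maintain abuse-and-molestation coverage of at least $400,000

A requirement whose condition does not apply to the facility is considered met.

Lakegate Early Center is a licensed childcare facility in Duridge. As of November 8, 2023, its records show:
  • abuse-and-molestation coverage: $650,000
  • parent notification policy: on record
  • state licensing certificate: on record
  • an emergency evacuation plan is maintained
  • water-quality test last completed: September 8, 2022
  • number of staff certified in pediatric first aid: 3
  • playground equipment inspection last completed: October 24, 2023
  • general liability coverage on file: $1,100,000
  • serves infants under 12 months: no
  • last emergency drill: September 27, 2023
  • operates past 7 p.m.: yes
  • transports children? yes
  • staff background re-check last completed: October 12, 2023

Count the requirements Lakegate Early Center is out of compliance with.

1. condition 'operates past 7 p.m.' holds; state licensing certificate present → met
2. general liability coverage $1,100,000 ≥ $1,075,000 → met
3. staff background re-check 27 days ago vs limit 30 → met
4. emergency evacuation plan present → met
5. parent notification policy present → met
6. condition 'serves infants under 12 months' does not hold → requirement n/a → met
7. water-quality test 426 days ago vs limit 540 → met
8. playground equipment inspection 15 days ago vs limit 30 → met
9. condition 'transports children' holds; emergency drill 42 days ago vs limit 30 → not met
10. staff certified in pediatric first aid 3 ≥ 2 → met
11. abuse-and-molestation coverage $650,000 ≥ $400,000 → met
Not met: 1 of 11

1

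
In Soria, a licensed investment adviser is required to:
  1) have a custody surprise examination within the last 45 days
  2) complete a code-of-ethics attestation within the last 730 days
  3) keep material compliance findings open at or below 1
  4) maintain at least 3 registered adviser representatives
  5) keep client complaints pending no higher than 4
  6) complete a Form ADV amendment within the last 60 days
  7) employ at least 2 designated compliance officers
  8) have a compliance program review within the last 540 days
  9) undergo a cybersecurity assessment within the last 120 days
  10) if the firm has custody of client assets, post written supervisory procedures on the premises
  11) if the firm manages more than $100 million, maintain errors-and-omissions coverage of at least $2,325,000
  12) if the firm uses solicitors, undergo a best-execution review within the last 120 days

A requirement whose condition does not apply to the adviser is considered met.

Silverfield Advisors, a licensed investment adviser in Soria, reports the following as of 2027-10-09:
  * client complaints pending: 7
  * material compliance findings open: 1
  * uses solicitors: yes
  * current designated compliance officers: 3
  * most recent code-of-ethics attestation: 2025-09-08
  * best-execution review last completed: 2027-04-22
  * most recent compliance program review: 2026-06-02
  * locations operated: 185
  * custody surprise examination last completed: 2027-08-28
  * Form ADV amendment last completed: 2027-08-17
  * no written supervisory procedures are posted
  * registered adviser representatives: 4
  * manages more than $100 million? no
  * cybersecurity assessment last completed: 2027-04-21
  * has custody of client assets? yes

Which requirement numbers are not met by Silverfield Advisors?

1. custody surprise examination 42 days ago vs limit 45 → met
2. code-of-ethics attestation 761 days ago vs limit 730 → not met
3. material compliance findings open 1 ≤ 1 → met
4. registered adviser representatives 4 ≥ 3 → met
5. client complaints pending 7 > 4 → not met
6. Form ADV amendment 53 days ago vs limit 60 → met
7. designated compliance officers 3 ≥ 2 → met
8. compliance program review 494 days ago vs limit 540 → met
9. cybersecurity assessment 171 days ago vs limit 120 → not met
10. condition 'has custody of client assets' holds; written supervisory procedures absent → not met
11. condition 'manages more than $100 million' does not hold → requirement n/a → met
12. condition 'uses solicitors' holds; best-execution review 170 days ago vs limit 120 → not met
Not met: 2, 5, 9, 10, 12

2, 5, 9, 10, 12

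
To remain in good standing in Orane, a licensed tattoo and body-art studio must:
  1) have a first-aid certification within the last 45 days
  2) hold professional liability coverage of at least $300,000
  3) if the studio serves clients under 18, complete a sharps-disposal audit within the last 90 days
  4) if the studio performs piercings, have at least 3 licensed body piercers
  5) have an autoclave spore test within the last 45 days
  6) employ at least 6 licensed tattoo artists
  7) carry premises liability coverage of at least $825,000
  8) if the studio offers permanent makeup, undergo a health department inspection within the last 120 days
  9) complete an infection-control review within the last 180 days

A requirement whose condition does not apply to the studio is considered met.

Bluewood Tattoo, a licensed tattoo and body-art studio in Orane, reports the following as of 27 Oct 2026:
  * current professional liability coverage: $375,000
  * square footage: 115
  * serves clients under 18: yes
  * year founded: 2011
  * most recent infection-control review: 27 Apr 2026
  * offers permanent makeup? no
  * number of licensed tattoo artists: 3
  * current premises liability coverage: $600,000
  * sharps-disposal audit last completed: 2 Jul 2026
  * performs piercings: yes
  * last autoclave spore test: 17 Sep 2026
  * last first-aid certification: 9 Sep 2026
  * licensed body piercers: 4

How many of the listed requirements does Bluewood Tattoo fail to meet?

5

1. first-aid certification 48 days ago vs limit 45 → not met
2. professional liability coverage $375,000 ≥ $300,000 → met
3. condition 'serves clients under 18' holds; sharps-disposal audit 117 days ago vs limit 90 → not met
4. condition 'performs piercings' holds; licensed body piercers 4 ≥ 3 → met
5. autoclave spore test 40 days ago vs limit 45 → met
6. licensed tattoo artists 3 < 6 → not met
7. premises liability coverage $600,000 < $825,000 → not met
8. condition 'offers permanent makeup' does not hold → requirement n/a → met
9. infection-control review 183 days ago vs limit 180 → not met
Not met: 5 of 9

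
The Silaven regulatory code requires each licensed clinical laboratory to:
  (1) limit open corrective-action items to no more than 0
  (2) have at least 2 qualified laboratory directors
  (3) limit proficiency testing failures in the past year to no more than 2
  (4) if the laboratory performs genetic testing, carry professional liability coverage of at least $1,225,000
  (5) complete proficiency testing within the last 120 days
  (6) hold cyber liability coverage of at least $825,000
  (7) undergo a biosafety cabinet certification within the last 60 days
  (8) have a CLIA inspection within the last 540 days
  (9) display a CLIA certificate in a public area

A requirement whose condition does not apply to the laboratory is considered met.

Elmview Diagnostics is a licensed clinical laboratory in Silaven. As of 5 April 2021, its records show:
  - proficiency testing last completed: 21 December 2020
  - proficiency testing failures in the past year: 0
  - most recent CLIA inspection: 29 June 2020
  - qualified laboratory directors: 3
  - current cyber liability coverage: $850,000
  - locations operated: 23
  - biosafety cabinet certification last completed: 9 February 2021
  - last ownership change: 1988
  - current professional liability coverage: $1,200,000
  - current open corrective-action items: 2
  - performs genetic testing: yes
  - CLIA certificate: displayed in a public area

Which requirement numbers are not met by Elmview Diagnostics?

1, 4

1. open corrective-action items 2 > 0 → not met
2. qualified laboratory directors 3 ≥ 2 → met
3. proficiency testing failures in the past year 0 ≤ 2 → met
4. condition 'performs genetic testing' holds; professional liability coverage $1,200,000 < $1,225,000 → not met
5. proficiency testing 105 days ago vs limit 120 → met
6. cyber liability coverage $850,000 ≥ $825,000 → met
7. biosafety cabinet certification 55 days ago vs limit 60 → met
8. CLIA inspection 280 days ago vs limit 540 → met
9. CLIA certificate present → met
Not met: 1, 4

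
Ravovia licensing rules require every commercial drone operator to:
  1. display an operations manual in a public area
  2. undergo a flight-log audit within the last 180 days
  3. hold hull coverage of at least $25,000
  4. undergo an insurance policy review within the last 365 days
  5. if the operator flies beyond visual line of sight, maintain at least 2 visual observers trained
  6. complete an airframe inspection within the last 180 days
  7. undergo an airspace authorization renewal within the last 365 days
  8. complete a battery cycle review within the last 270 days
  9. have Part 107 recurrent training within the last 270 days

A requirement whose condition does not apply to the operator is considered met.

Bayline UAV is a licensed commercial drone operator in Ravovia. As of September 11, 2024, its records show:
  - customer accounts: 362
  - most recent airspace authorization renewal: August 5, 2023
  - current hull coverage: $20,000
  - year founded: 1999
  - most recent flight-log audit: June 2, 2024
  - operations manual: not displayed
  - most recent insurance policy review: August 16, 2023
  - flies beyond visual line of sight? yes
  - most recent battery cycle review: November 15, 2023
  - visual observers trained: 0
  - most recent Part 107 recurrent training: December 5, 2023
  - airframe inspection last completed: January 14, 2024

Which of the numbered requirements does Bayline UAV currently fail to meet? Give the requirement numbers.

1, 3, 4, 5, 6, 7, 8, 9

1. operations manual absent → not met
2. flight-log audit 101 days ago vs limit 180 → met
3. hull coverage $20,000 < $25,000 → not met
4. insurance policy review 392 days ago vs limit 365 → not met
5. condition 'flies beyond visual line of sight' holds; visual observers trained 0 < 2 → not met
6. airframe inspection 241 days ago vs limit 180 → not met
7. airspace authorization renewal 403 days ago vs limit 365 → not met
8. battery cycle review 301 days ago vs limit 270 → not met
9. Part 107 recurrent training 281 days ago vs limit 270 → not met
Not met: 1, 3, 4, 5, 6, 7, 8, 9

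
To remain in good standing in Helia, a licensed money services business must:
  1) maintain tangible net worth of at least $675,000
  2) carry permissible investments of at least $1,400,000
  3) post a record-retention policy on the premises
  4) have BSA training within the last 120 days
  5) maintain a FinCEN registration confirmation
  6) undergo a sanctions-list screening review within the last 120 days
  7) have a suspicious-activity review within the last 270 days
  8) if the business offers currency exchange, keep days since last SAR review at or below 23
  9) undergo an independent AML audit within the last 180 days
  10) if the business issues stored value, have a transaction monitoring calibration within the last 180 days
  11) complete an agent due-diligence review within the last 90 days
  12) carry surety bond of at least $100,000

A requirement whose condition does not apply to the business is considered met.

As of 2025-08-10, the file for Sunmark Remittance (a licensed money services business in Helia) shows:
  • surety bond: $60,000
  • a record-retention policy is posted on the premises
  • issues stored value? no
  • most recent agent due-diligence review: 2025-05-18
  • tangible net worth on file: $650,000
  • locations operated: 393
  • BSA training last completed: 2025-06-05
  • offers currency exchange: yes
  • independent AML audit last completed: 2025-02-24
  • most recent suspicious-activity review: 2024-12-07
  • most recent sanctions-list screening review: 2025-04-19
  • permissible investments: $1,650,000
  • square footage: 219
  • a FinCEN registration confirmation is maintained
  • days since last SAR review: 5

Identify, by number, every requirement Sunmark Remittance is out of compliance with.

1. tangible net worth $650,000 < $675,000 → not met
2. permissible investments $1,650,000 ≥ $1,400,000 → met
3. record-retention policy present → met
4. BSA training 66 days ago vs limit 120 → met
5. FinCEN registration confirmation present → met
6. sanctions-list screening review 113 days ago vs limit 120 → met
7. suspicious-activity review 246 days ago vs limit 270 → met
8. condition 'offers currency exchange' holds; days since last SAR review 5 ≤ 23 → met
9. independent AML audit 167 days ago vs limit 180 → met
10. condition 'issues stored value' does not hold → requirement n/a → met
11. agent due-diligence review 84 days ago vs limit 90 → met
12. surety bond $60,000 < $100,000 → not met
Not met: 1, 12

1, 12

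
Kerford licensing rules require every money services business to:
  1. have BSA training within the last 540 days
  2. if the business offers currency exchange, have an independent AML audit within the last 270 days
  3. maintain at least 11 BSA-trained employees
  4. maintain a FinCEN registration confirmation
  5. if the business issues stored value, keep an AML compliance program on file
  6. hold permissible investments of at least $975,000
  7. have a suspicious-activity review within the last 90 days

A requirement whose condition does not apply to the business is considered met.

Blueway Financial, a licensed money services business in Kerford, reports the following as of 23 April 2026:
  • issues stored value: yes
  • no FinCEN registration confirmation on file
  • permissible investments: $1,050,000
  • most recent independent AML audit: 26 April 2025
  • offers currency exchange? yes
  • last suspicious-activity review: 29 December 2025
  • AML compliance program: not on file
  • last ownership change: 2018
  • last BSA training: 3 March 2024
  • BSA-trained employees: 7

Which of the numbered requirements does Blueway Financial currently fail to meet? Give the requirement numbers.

1, 2, 3, 4, 5, 7

1. BSA training 781 days ago vs limit 540 → not met
2. condition 'offers currency exchange' holds; independent AML audit 362 days ago vs limit 270 → not met
3. BSA-trained employees 7 < 11 → not met
4. FinCEN registration confirmation absent → not met
5. condition 'issues stored value' holds; AML compliance program absent → not met
6. permissible investments $1,050,000 ≥ $975,000 → met
7. suspicious-activity review 115 days ago vs limit 90 → not met
Not met: 1, 2, 3, 4, 5, 7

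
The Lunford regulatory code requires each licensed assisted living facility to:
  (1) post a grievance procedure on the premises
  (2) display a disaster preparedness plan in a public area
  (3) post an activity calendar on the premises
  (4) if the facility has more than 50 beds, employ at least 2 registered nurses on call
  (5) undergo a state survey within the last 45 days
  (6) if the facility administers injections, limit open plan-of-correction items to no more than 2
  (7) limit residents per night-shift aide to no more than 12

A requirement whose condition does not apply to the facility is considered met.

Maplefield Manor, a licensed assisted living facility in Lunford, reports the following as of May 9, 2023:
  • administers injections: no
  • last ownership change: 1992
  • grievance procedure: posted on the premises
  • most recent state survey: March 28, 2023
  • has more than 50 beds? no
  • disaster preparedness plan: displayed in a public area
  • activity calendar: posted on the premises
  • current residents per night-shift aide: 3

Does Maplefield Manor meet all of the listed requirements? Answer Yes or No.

1. grievance procedure present → met
2. disaster preparedness plan present → met
3. activity calendar present → met
4. condition 'has more than 50 beds' does not hold → requirement n/a → met
5. state survey 42 days ago vs limit 45 → met
6. condition 'administers injections' does not hold → requirement n/a → met
7. residents per night-shift aide 3 ≤ 12 → met
All met.

Yes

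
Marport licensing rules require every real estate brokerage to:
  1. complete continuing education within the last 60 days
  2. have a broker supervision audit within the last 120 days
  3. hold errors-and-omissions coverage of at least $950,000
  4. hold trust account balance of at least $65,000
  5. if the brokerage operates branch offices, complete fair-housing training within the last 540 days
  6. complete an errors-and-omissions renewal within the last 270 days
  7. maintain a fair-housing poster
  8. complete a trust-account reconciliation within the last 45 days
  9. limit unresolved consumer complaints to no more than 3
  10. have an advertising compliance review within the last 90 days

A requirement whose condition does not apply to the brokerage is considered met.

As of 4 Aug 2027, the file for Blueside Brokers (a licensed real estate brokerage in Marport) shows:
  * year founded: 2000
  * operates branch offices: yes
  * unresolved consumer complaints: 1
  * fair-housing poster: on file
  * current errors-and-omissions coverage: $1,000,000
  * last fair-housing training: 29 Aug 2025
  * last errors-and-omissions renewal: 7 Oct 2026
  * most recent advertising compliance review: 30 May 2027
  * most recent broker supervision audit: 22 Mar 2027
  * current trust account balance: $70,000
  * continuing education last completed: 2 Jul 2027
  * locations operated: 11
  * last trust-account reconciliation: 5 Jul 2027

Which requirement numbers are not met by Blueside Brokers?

1. continuing education 33 days ago vs limit 60 → met
2. broker supervision audit 135 days ago vs limit 120 → not met
3. errors-and-omissions coverage $1,000,000 ≥ $950,000 → met
4. trust account balance $70,000 ≥ $65,000 → met
5. condition 'operates branch offices' holds; fair-housing training 705 days ago vs limit 540 → not met
6. errors-and-omissions renewal 301 days ago vs limit 270 → not met
7. fair-housing poster present → met
8. trust-account reconciliation 30 days ago vs limit 45 → met
9. unresolved consumer complaints 1 ≤ 3 → met
10. advertising compliance review 66 days ago vs limit 90 → met
Not met: 2, 5, 6

2, 5, 6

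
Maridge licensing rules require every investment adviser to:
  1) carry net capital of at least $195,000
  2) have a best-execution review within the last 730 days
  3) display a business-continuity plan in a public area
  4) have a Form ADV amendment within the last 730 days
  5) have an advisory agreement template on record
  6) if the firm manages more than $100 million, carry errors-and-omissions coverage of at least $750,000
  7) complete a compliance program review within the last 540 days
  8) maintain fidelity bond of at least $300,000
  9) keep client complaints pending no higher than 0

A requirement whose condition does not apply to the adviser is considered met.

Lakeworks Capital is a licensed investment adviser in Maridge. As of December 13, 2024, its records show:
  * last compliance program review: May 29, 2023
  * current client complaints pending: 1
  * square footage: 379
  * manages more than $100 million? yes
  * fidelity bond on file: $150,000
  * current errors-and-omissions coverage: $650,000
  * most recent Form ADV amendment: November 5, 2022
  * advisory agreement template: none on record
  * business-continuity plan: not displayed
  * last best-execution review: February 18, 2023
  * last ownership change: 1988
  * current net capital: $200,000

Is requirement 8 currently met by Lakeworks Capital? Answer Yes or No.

No

8. fidelity bond $150,000 < $300,000 → not met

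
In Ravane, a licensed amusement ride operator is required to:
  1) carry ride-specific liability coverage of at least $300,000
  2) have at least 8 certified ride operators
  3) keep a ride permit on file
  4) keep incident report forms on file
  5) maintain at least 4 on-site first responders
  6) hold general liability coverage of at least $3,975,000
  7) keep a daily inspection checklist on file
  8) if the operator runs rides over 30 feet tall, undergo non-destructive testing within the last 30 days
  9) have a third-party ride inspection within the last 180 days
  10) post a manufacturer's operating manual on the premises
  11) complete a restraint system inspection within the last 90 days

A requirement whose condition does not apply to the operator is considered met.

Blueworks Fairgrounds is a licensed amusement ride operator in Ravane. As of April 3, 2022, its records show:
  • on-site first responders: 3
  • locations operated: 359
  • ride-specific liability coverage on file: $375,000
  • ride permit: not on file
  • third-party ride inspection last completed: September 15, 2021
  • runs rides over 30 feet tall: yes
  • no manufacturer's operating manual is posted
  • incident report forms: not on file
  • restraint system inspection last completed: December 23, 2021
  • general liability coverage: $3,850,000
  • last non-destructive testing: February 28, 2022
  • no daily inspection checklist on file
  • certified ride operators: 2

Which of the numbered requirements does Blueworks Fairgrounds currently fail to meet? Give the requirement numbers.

2, 3, 4, 5, 6, 7, 8, 9, 10, 11

1. ride-specific liability coverage $375,000 ≥ $300,000 → met
2. certified ride operators 2 < 8 → not met
3. ride permit absent → not met
4. incident report forms absent → not met
5. on-site first responders 3 < 4 → not met
6. general liability coverage $3,850,000 < $3,975,000 → not met
7. daily inspection checklist absent → not met
8. condition 'runs rides over 30 feet tall' holds; non-destructive testing 34 days ago vs limit 30 → not met
9. third-party ride inspection 200 days ago vs limit 180 → not met
10. manufacturer's operating manual absent → not met
11. restraint system inspection 101 days ago vs limit 90 → not met
Not met: 2, 3, 4, 5, 6, 7, 8, 9, 10, 11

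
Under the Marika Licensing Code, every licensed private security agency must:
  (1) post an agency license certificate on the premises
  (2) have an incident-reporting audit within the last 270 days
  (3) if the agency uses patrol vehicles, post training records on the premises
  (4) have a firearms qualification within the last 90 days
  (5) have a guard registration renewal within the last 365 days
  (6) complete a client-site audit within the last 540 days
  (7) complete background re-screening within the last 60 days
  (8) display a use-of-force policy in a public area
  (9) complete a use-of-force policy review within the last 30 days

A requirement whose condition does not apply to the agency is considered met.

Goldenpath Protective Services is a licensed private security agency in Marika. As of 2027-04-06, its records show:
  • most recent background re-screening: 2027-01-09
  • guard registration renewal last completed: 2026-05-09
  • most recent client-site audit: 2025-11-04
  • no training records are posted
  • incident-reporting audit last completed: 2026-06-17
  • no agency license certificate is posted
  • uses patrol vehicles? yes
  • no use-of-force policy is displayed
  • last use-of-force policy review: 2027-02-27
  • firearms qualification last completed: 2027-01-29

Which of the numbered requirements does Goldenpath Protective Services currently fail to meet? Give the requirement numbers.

1, 2, 3, 7, 8, 9

1. agency license certificate absent → not met
2. incident-reporting audit 293 days ago vs limit 270 → not met
3. condition 'uses patrol vehicles' holds; training records absent → not met
4. firearms qualification 67 days ago vs limit 90 → met
5. guard registration renewal 332 days ago vs limit 365 → met
6. client-site audit 518 days ago vs limit 540 → met
7. background re-screening 87 days ago vs limit 60 → not met
8. use-of-force policy absent → not met
9. use-of-force policy review 38 days ago vs limit 30 → not met
Not met: 1, 2, 3, 7, 8, 9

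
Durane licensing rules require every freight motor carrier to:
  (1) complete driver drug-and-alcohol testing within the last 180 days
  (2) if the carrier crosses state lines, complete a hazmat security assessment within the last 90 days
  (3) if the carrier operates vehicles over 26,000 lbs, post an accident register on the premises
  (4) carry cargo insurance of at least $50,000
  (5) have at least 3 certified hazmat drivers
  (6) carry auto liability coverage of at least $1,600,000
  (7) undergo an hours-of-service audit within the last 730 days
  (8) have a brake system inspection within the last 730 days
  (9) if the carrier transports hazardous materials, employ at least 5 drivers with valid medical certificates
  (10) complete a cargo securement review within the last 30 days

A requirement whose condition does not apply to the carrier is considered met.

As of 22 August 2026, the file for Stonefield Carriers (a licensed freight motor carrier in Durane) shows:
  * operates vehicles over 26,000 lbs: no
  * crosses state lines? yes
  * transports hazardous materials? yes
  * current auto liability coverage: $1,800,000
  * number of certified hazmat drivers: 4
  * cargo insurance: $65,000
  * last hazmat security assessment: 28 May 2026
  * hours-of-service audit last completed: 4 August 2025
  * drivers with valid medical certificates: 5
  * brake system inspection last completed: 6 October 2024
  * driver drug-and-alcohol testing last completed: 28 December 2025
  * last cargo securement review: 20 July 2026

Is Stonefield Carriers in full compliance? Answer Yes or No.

No

1. driver drug-and-alcohol testing 237 days ago vs limit 180 → not met
2. condition 'crosses state lines' holds; hazmat security assessment 86 days ago vs limit 90 → met
3. condition 'operates vehicles over 26,000 lbs' does not hold → requirement n/a → met
4. cargo insurance $65,000 ≥ $50,000 → met
5. certified hazmat drivers 4 ≥ 3 → met
6. auto liability coverage $1,800,000 ≥ $1,600,000 → met
7. hours-of-service audit 383 days ago vs limit 730 → met
8. brake system inspection 685 days ago vs limit 730 → met
9. condition 'transports hazardous materials' holds; drivers with valid medical certificates 5 ≥ 5 → met
10. cargo securement review 33 days ago vs limit 30 → not met
Not met: 1, 10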